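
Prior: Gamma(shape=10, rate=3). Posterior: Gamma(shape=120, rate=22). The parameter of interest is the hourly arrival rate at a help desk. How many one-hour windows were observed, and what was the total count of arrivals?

A Gamma(α, β) prior (rate parametrization) on a Poisson rate with n observations summing to S gives posterior Gamma(α+S, β+n).
Matching: Σxᵢ = 120 − 10 = 110 and n = 22 − 3 = 19.

n = 19 one-hour windows with total 110 arrivals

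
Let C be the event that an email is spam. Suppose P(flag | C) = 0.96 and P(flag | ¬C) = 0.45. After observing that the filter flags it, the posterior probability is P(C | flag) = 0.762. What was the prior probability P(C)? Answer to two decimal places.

P(C) = 0.60

Bayes' rule in odds form gives O(C|E) = O(C)·[P(E|C)/P(E|¬C)], hence O(C) = O(C|E)/LR.
Posterior odds = 0.762/(1−0.762) = 3.2017. LR = 0.96/0.45 = 2.1333.
Prior odds = 3.2017/2.1333 = 1.5008, so P(C) = 1.5008/(1+1.5008) ≈ 0.60.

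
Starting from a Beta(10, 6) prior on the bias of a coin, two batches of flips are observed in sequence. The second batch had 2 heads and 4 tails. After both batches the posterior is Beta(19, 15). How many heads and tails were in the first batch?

Because Beta–binomial updating is additive in the counts, the combined data contributed (α_post−α_prior, β_post−β_prior) successes and failures.
Total across both batches: 19−10=9 heads, 15−6=9 tails.
Subtract the second batch: 9−2=7 heads and 9−4=5 tails.

7 heads and 5 tails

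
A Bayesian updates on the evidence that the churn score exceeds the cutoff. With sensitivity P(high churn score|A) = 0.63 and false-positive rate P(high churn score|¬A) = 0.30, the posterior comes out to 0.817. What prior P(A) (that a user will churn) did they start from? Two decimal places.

In odds form, posterior odds = prior odds × likelihood ratio, so prior odds = posterior odds ÷ LR.
Posterior odds = 0.817/(1−0.817) = 4.4645. LR = 0.63/0.30 = 2.1000.
Prior odds = 4.4645/2.1000 = 2.1260, so P(A) = 2.1260/(1+2.1260) ≈ 0.68.

P(A) = 0.68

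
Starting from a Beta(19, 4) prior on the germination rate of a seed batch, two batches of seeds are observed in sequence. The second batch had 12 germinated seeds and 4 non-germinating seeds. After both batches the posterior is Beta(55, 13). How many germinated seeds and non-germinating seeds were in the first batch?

Sequential conjugate updates are equivalent to a single update on the pooled data, so total successes = posterior α − prior α and total failures = posterior β − prior β.
Total across both batches: 55−19=36 germinated seeds, 13−4=9 non-germinating seeds.
Subtract the second batch: 36−12=24 germinated seeds and 9−4=5 non-germinating seeds.

24 germinated seeds and 5 non-germinating seeds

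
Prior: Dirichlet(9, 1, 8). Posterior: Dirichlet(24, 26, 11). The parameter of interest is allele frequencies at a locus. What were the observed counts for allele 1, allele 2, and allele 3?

counts (15, 25, 3)

For a Dirichlet(α) prior with multinomial counts c, the posterior is Dirichlet(α + c) componentwise.
Counts are posterior − prior componentwise: 24−9=15, 26−1=25, 11−8=3.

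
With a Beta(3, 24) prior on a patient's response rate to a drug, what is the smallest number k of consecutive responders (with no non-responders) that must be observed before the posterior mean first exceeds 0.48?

k = 20

After k responders and 0 non-responders the posterior is Beta(3+k, 24), with mean (3+k)/(3+24+k).
Set (3+k)/(27+k) > 0.48 and solve: k > (0.48·27 − 3)/(1 − 0.48) = 19.154.
The smallest integer exceeding 19.154 is 20.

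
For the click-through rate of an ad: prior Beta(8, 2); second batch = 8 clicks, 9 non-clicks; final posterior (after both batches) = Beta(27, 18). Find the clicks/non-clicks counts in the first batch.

Sequential conjugate updates are equivalent to a single update on the pooled data, so total successes = posterior α − prior α and total failures = posterior β − prior β.
Total across both batches: 27−8=19 clicks, 18−2=16 non-clicks.
Subtract the second batch: 19−8=11 clicks and 16−9=7 non-clicks.

11 clicks and 7 non-clicks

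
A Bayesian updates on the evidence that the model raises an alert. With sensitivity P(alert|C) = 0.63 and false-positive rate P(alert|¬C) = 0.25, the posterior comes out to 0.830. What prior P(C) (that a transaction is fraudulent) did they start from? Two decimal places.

In odds form, posterior odds = prior odds × likelihood ratio, so prior odds = posterior odds ÷ LR.
Posterior odds = 0.830/(1−0.830) = 4.8824. LR = 0.63/0.25 = 2.5200.
Prior odds = 4.8824/2.5200 = 1.9375, so P(C) = 1.9375/(1+1.9375) ≈ 0.66.

P(C) = 0.66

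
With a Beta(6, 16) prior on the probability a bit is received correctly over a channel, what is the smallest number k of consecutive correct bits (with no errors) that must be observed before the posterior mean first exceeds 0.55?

After k correct bits and 0 errors the posterior is Beta(6+k, 16), with mean (6+k)/(6+16+k).
Set (6+k)/(22+k) > 0.55 and solve: k > (0.55·22 − 6)/(1 − 0.55) = 13.556.
The smallest integer exceeding 13.556 is 14.

k = 14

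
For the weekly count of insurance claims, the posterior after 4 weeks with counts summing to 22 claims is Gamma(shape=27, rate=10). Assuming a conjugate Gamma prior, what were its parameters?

Gamma(shape=5, rate=6)

A Gamma(α, β) prior (rate parametrization) on a Poisson rate with n observations summing to S gives posterior Gamma(α+S, β+n).
So α = 27 − 22 = 5 and β = 10 − 4 = 6.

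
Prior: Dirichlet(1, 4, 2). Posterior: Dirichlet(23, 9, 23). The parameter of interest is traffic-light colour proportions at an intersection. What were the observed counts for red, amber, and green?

For a Dirichlet(α) prior with multinomial counts c, the posterior is Dirichlet(α + c) componentwise.
Counts are posterior − prior componentwise: 23−1=22, 9−4=5, 23−2=21.

counts (22, 5, 21)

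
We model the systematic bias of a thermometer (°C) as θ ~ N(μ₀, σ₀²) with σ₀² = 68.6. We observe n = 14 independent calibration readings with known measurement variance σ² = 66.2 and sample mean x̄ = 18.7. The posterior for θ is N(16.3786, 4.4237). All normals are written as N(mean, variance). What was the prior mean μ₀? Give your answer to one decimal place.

μ₀ = -17.3

The posterior mean is a precision-weighted average: μ_n = (τ₀μ₀ + τ_data·x̄)/(τ₀+τ_data), with τ₀=1/σ₀² and τ_data=n/σ².
Here τ₀ = 1/68.6 = 0.014577 and τ_data = 14/66.2 = 0.211480, so τ_n = 0.226057.
Rearranging for μ₀: μ₀ = (μ_n·τ_n − τ_data·x̄)/τ₀ = (16.3786·0.226057 − 0.211480·18.7) / 0.014577 = -0.252179/0.014577 ≈ -17.3.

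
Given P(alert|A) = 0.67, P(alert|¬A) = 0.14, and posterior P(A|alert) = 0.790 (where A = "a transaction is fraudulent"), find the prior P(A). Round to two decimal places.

In odds form, posterior odds = prior odds × likelihood ratio, so prior odds = posterior odds ÷ LR.
Posterior odds = 0.790/(1−0.790) = 3.7619. LR = 0.67/0.14 = 4.7857.
Prior odds = 3.7619/4.7857 = 0.7861, so P(A) = 0.7861/(1+0.7861) ≈ 0.44.

P(A) = 0.44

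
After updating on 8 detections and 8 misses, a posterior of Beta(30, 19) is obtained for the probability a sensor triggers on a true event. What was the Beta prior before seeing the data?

Beta(22, 11)

Beta is conjugate to the binomial likelihood: posterior = Beta(a+s, b+f).
So a = 30 − 8 = 22 and b = 19 − 8 = 11.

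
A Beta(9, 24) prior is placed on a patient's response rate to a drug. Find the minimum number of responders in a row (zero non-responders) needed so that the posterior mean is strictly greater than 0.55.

k = 21

After k responders and 0 non-responders the posterior is Beta(9+k, 24), with mean (9+k)/(9+24+k).
Set (9+k)/(33+k) > 0.55 and solve: k > (0.55·33 − 9)/(1 − 0.55) = 20.333.
The smallest integer exceeding 20.333 is 21, and checking k=21: (30)/(54) = 0.5556 > 0.55.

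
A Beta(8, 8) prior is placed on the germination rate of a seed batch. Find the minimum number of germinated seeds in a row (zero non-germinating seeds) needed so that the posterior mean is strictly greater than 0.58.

k = 4

After k germinated seeds and 0 non-germinating seeds the posterior is Beta(8+k, 8), with mean (8+k)/(8+8+k).
Set (8+k)/(16+k) > 0.58 and solve: k > (0.58·16 − 8)/(1 − 0.58) = 3.048.
The smallest integer exceeding 3.048 is 4, and checking k=4: (12)/(20) = 0.6000 > 0.58.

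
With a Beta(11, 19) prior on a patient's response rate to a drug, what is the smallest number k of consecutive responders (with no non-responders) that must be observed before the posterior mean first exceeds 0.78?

k = 57

After k responders and 0 non-responders the posterior is Beta(11+k, 19), with mean (11+k)/(11+19+k).
Set (11+k)/(30+k) > 0.78 and solve: k > (0.78·30 − 11)/(1 − 0.78) = 56.364.
The smallest integer exceeding 56.364 is 57, and checking k=57: (68)/(87) = 0.7816 > 0.78.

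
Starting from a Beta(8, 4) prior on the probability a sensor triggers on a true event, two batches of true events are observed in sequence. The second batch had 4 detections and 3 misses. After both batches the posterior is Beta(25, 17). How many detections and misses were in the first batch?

Because Beta–binomial updating is additive in the counts, the combined data contributed (α_post−α_prior, β_post−β_prior) successes and failures.
Total across both batches: 25−8=17 detections, 17−4=13 misses.
Subtract the second batch: 17−4=13 detections and 13−3=10 misses.

13 detections and 10 misses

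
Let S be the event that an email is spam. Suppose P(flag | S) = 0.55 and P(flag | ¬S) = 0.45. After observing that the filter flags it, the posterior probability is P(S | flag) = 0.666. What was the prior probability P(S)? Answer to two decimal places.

Bayes' rule in odds form gives O(S|E) = O(S)·[P(E|S)/P(E|¬S)], hence O(S) = O(S|E)/LR.
Posterior odds = 0.666/(1−0.666) = 1.9940. LR = 0.55/0.45 = 1.2222.
Prior odds = 1.9940/1.2222 = 1.6315, so P(S) = 1.6315/(1+1.6315) ≈ 0.62.

P(S) = 0.62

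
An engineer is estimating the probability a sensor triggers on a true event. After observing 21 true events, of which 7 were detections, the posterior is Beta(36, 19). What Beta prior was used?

Beta(29, 5)

Under Beta–binomial conjugacy the posterior parameters are (a+s, b+f).
So a = 36 − 7 = 29 and b = 19 − 14 = 5.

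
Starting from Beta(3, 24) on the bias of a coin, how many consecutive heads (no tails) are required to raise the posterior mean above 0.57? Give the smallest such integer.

After k heads and 0 tails the posterior is Beta(3+k, 24), with mean (3+k)/(3+24+k).
Set (3+k)/(27+k) > 0.57 and solve: k > (0.57·27 − 3)/(1 − 0.57) = 28.814.
The smallest integer exceeding 28.814 is 29, and checking k=29: (32)/(56) = 0.5714 > 0.57.

k = 29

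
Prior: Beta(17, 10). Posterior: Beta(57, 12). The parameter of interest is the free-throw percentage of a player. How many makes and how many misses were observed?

Under Beta–binomial conjugacy the posterior parameters are (a+s, b+f).
So s = 57 − 17 = 40 and f = 12 − 10 = 2.

40 makes and 2 misses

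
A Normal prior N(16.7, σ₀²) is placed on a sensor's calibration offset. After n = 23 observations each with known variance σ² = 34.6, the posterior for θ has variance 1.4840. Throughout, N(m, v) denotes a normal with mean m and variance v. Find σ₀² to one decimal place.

σ₀² = 109.7

Posterior precision equals prior precision plus data precision: 1/σ_n² = 1/σ₀² + n/σ².
So 1/σ₀² = 1/1.4840 − 23/34.6 = 0.673854 − 0.664740 = 0.009114.
Hence σ₀² = 1/0.009114 ≈ 109.7.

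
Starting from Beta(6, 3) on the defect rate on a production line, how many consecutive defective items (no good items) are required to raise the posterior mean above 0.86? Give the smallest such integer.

After k defective items and 0 good items the posterior is Beta(6+k, 3), with mean (6+k)/(6+3+k).
Set (6+k)/(9+k) > 0.86 and solve: k > (0.86·9 − 6)/(1 − 0.86) = 12.429.
The smallest integer exceeding 12.429 is 13, and checking k=13: (19)/(22) = 0.8636 > 0.86.

k = 13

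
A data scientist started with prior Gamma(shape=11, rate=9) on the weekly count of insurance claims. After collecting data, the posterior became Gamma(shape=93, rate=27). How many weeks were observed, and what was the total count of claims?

n = 18 weeks with total 82 claims

Gamma–Poisson conjugacy: posterior shape = α + Σxᵢ, posterior rate = β + n.
Matching: Σxᵢ = 93 − 11 = 82 and n = 27 − 9 = 18.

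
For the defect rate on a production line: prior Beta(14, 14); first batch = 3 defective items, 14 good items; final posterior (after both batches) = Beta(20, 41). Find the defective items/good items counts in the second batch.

Sequential conjugate updates are equivalent to a single update on the pooled data, so total successes = posterior α − prior α and total failures = posterior β − prior β.
Total across both batches: 20−14=6 defective items, 41−14=27 good items.
Subtract the first batch: 6−3=3 defective items and 27−14=13 good items.

3 defective items and 13 good items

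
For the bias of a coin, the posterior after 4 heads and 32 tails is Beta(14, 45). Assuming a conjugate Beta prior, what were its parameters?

Beta(10, 13)

Under Beta–binomial conjugacy the posterior parameters are (a+s, b+f).
So a = 14 − 4 = 10 and b = 45 − 32 = 13.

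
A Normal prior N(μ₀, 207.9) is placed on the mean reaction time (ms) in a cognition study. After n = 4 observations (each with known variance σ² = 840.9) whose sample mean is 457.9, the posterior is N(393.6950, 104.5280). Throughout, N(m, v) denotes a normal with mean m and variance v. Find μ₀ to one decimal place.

μ₀ = 330.2

The posterior mean is a precision-weighted average: μ_n = (τ₀μ₀ + τ_data·x̄)/(τ₀+τ_data), with τ₀=1/σ₀² and τ_data=n/σ².
Here τ₀ = 1/207.9 = 0.004810 and τ_data = 4/840.9 = 0.004757, so τ_n = 0.009567.
Rearranging for μ₀: μ₀ = (μ_n·τ_n − τ_data·x̄)/τ₀ = (393.6950·0.009567 − 0.004757·457.9) / 0.004810 = 1.588250/0.004810 ≈ 330.2.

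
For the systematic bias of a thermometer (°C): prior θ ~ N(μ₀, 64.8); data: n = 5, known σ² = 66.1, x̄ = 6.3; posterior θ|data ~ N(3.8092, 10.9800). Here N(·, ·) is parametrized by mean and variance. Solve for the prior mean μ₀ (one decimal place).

With known observation variance, the Normal–Normal posterior has precision τ_n = τ₀ + n/σ² and mean μ_n = (τ₀μ₀ + (n/σ²)x̄)/τ_n.
Here τ₀ = 1/64.8 = 0.015432 and τ_data = 5/66.1 = 0.075643, so τ_n = 0.091075.
Rearranging for μ₀: μ₀ = (μ_n·τ_n − τ_data·x̄)/τ₀ = (3.8092·0.091075 − 0.075643·6.3) / 0.015432 = -0.129628/0.015432 ≈ -8.4.

μ₀ = -8.4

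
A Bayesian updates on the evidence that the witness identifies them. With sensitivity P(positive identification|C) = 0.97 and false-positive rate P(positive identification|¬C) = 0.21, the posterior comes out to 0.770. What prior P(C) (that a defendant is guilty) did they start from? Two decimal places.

P(C) = 0.42

Bayes' rule in odds form gives O(C|E) = O(C)·[P(E|C)/P(E|¬C)], hence O(C) = O(C|E)/LR.
Posterior odds = 0.770/(1−0.770) = 3.3478. LR = 0.97/0.21 = 4.6190.
Prior odds = 3.3478/4.6190 = 0.7248, so P(C) = 0.7248/(1+0.7248) ≈ 0.42.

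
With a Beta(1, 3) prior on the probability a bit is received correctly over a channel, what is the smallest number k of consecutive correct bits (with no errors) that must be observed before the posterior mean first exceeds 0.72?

After k correct bits and 0 errors the posterior is Beta(1+k, 3), with mean (1+k)/(1+3+k).
Set (1+k)/(4+k) > 0.72 and solve: k > (0.72·4 − 1)/(1 − 0.72) = 6.714.
The smallest integer exceeding 6.714 is 7, and checking k=7: (8)/(11) = 0.7273 > 0.72.

k = 7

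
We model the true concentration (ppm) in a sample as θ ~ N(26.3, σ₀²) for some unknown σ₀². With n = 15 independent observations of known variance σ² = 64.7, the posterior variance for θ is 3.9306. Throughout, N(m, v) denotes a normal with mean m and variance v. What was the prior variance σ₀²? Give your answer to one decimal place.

σ₀² = 44.3

Posterior precision equals prior precision plus data precision: 1/σ_n² = 1/σ₀² + n/σ².
So 1/σ₀² = 1/3.9306 − 15/64.7 = 0.254414 − 0.231839 = 0.022575.
Hence σ₀² = 1/0.022575 ≈ 44.3.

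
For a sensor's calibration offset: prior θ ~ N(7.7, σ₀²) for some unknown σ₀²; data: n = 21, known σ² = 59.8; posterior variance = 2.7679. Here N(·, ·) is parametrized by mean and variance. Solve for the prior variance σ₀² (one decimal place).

For the Normal–Normal model with known σ², precisions add: τ_n = τ₀ + n/σ².
So 1/σ₀² = 1/2.7679 − 21/59.8 = 0.361285 − 0.351171 = 0.010114.
Hence σ₀² = 1/0.010114 ≈ 98.9.

σ₀² = 98.9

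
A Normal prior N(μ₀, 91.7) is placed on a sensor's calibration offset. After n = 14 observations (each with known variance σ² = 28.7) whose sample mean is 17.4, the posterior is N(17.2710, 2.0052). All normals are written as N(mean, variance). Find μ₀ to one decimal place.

With known observation variance, the Normal–Normal posterior has precision τ_n = τ₀ + n/σ² and mean μ_n = (τ₀μ₀ + (n/σ²)x̄)/τ_n.
Here τ₀ = 1/91.7 = 0.010905 and τ_data = 14/28.7 = 0.487805, so τ_n = 0.498710.
Rearranging for μ₀: μ₀ = (μ_n·τ_n − τ_data·x̄)/τ₀ = (17.2710·0.498710 − 0.487805·17.4) / 0.010905 = 0.125413/0.010905 ≈ 11.5.

μ₀ = 11.5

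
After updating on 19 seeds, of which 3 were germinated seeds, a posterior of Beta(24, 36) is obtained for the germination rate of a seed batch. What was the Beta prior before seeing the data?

Beta(21, 20)

Beta is conjugate to the binomial likelihood: posterior = Beta(α+s, β+f).
Subtract the data counts: 24−3=21, 36−16=20.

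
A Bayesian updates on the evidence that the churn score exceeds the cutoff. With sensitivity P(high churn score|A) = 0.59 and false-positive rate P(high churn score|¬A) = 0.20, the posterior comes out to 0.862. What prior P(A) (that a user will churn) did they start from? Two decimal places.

P(A) = 0.68

Bayes' rule in odds form gives O(A|E) = O(A)·[P(E|A)/P(E|¬A)], hence O(A) = O(A|E)/LR.
Posterior odds = 0.862/(1−0.862) = 6.2464. LR = 0.59/0.20 = 2.9500.
Prior odds = 6.2464/2.9500 = 2.1174, so P(A) = 2.1174/(1+2.1174) ≈ 0.68.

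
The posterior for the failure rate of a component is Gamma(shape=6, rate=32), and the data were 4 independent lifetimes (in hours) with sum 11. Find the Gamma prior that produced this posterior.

Gamma(shape=2, rate=21)

For an exponential likelihood with a Gamma(α, β) prior on the rate, n observations with total T give posterior Gamma(α+n, β+T).
So α = 6 − 4 = 2 and β = 32 − 11 = 21.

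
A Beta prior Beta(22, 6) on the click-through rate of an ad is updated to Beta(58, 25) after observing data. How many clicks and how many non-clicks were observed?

36 clicks and 19 non-clicks

Beta is conjugate to the binomial likelihood: posterior = Beta(α+s, β+f).
So s = 58 − 22 = 36 and f = 25 − 6 = 19.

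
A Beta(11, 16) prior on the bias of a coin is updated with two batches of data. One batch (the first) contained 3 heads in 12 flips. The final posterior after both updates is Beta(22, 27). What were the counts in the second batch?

8 heads and 2 tails

Sequential conjugate updates are equivalent to a single update on the pooled data, so total successes = posterior α − prior α and total failures = posterior β − prior β.
Total across both batches: 22−11=11 heads, 27−16=11 tails.
Subtract the first batch: 11−3=8 heads and 11−9=2 tails.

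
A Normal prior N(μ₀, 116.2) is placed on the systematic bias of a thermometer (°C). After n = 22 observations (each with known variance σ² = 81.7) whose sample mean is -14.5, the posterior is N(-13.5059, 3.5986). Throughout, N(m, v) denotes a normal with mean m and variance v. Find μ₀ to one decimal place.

μ₀ = 17.6

With known observation variance, the Normal–Normal posterior has precision τ_n = τ₀ + n/σ² and mean μ_n = (τ₀μ₀ + (n/σ²)x̄)/τ_n.
Here τ₀ = 1/116.2 = 0.008606 and τ_data = 22/81.7 = 0.269278, so τ_n = 0.277884.
Rearranging for μ₀: μ₀ = (μ_n·τ_n − τ_data·x̄)/τ₀ = (-13.5059·0.277884 − 0.269278·-14.5) / 0.008606 = 0.151457/0.008606 ≈ 17.6.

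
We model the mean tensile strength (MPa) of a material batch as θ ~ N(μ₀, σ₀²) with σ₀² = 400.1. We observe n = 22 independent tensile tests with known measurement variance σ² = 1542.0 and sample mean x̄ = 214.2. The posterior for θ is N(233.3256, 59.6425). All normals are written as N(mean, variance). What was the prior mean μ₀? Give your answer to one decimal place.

With known observation variance, the Normal–Normal posterior has precision τ_n = τ₀ + n/σ² and mean μ_n = (τ₀μ₀ + (n/σ²)x̄)/τ_n.
Here τ₀ = 1/400.1 = 0.002499 and τ_data = 22/1542.0 = 0.014267, so τ_n = 0.016766.
Rearranging for μ₀: μ₀ = (μ_n·τ_n − τ_data·x̄)/τ₀ = (233.3256·0.016766 − 0.014267·214.2) / 0.002499 = 0.855946/0.002499 ≈ 342.5.

μ₀ = 342.5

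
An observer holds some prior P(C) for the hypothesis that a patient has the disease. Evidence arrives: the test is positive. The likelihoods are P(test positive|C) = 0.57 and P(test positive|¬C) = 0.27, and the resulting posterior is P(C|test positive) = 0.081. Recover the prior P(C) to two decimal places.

Bayes' rule in odds form gives O(C|E) = O(C)·[P(E|C)/P(E|¬C)], hence O(C) = O(C|E)/LR.
Posterior odds = 0.081/(1−0.081) = 0.0881. LR = 0.57/0.27 = 2.1111.
Prior odds = 0.0881/2.1111 = 0.0417, so P(C) = 0.0417/(1+0.0417) ≈ 0.04.

P(C) = 0.04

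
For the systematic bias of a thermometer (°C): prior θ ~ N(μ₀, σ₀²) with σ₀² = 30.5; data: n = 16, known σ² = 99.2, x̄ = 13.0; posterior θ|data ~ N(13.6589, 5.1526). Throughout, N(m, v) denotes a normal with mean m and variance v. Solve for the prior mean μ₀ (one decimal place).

μ₀ = 16.9

The posterior mean is a precision-weighted average: μ_n = (τ₀μ₀ + τ_data·x̄)/(τ₀+τ_data), with τ₀=1/σ₀² and τ_data=n/σ².
Here τ₀ = 1/30.5 = 0.032787 and τ_data = 16/99.2 = 0.161290, so τ_n = 0.194077.
Rearranging for μ₀: μ₀ = (μ_n·τ_n − τ_data·x̄)/τ₀ = (13.6589·0.194077 − 0.161290·13.0) / 0.032787 = 0.554108/0.032787 ≈ 16.9.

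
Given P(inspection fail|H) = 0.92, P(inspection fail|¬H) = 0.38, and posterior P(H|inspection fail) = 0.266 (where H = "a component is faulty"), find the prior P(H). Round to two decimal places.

P(H) = 0.13

Bayes' rule in odds form gives O(H|E) = O(H)·[P(E|H)/P(E|¬H)], hence O(H) = O(H|E)/LR.
Posterior odds = 0.266/(1−0.266) = 0.3624. LR = 0.92/0.38 = 2.4211.
Prior odds = 0.3624/2.4211 = 0.1497, so P(H) = 0.1497/(1+0.1497) ≈ 0.13.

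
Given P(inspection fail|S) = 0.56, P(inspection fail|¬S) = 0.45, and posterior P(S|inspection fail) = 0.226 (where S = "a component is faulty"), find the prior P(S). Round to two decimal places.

Bayes' rule in odds form gives O(S|E) = O(S)·[P(E|S)/P(E|¬S)], hence O(S) = O(S|E)/LR.
Posterior odds = 0.226/(1−0.226) = 0.2920. LR = 0.56/0.45 = 1.2444.
Prior odds = 0.2920/1.2444 = 0.2347, so P(S) = 0.2347/(1+0.2347) ≈ 0.19.

P(S) = 0.19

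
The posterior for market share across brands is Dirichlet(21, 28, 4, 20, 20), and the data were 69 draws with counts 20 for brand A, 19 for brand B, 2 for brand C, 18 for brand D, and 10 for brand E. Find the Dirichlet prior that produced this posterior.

Dirichlet(1, 9, 2, 2, 10)

For a Dirichlet(α) prior with multinomial counts c, the posterior is Dirichlet(α + c) componentwise.
Subtract each count from the matching posterior parameter: 21−20=1, 28−19=9, 4−2=2, 20−18=2, 20−10=10.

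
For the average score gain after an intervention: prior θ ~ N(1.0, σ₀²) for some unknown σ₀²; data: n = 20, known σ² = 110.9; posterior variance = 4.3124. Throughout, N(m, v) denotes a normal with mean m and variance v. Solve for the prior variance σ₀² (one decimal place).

For the Normal–Normal model with known σ², precisions add: τ_n = τ₀ + n/σ².
So 1/σ₀² = 1/4.3124 − 20/110.9 = 0.231889 − 0.180343 = 0.051546.
Hence σ₀² = 1/0.051546 ≈ 19.4.

σ₀² = 19.4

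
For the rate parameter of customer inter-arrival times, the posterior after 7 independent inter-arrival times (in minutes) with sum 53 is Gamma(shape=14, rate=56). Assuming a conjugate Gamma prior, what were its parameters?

For an exponential likelihood with a Gamma(α, β) prior on the rate, n observations with total T give posterior Gamma(α+n, β+T).
So α = 14 − 7 = 7 and β = 56 − 53 = 3.

Gamma(shape=7, rate=3)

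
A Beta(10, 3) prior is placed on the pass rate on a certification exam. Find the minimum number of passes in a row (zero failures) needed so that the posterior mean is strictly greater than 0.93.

After k passes and 0 failures the posterior is Beta(10+k, 3), with mean (10+k)/(10+3+k).
Set (10+k)/(13+k) > 0.93 and solve: k > (0.93·13 − 10)/(1 − 0.93) = 29.857.
The smallest integer exceeding 29.857 is 30, and checking k=30: (40)/(43) = 0.9302 > 0.93.

k = 30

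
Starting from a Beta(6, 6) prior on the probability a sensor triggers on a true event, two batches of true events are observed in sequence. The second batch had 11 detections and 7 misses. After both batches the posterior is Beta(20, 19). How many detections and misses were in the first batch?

Because Beta–binomial updating is additive in the counts, the combined data contributed (α_post−α_prior, β_post−β_prior) successes and failures.
Total across both batches: 20−6=14 detections, 19−6=13 misses.
Subtract the second batch: 14−11=3 detections and 13−7=6 misses.

3 detections and 6 misses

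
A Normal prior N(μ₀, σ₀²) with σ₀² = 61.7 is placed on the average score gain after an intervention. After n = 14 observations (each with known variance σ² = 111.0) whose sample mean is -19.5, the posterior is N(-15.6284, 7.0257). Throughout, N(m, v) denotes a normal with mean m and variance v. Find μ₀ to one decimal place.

With known observation variance, the Normal–Normal posterior has precision τ_n = τ₀ + n/σ² and mean μ_n = (τ₀μ₀ + (n/σ²)x̄)/τ_n.
Here τ₀ = 1/61.7 = 0.016207 and τ_data = 14/111.0 = 0.126126, so τ_n = 0.142333.
Rearranging for μ₀: μ₀ = (μ_n·τ_n − τ_data·x̄)/τ₀ = (-15.6284·0.142333 − 0.126126·-19.5) / 0.016207 = 0.235020/0.016207 ≈ 14.5.

μ₀ = 14.5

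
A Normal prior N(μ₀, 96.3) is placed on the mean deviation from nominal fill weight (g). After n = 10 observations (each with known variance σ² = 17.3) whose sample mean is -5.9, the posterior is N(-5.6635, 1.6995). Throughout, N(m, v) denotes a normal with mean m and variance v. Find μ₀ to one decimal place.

μ₀ = 7.5

With known observation variance, the Normal–Normal posterior has precision τ_n = τ₀ + n/σ² and mean μ_n = (τ₀μ₀ + (n/σ²)x̄)/τ_n.
Here τ₀ = 1/96.3 = 0.010384 and τ_data = 10/17.3 = 0.578035, so τ_n = 0.588419.
Rearranging for μ₀: μ₀ = (μ_n·τ_n − τ_data·x̄)/τ₀ = (-5.6635·0.588419 − 0.578035·-5.9) / 0.010384 = 0.077895/0.010384 ≈ 7.5.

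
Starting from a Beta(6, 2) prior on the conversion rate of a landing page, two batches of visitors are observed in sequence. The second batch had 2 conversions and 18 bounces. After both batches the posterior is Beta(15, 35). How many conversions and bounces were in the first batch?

7 conversions and 15 bounces

Because Beta–binomial updating is additive in the counts, the combined data contributed (α_post−α_prior, β_post−β_prior) successes and failures.
Total across both batches: 15−6=9 conversions, 35−2=33 bounces.
Subtract the second batch: 9−2=7 conversions and 33−18=15 bounces.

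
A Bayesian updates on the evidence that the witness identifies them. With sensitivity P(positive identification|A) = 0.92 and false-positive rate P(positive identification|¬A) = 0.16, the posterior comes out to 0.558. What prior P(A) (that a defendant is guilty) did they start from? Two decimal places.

Bayes' rule in odds form gives O(A|E) = O(A)·[P(E|A)/P(E|¬A)], hence O(A) = O(A|E)/LR.
Posterior odds = 0.558/(1−0.558) = 1.2624. LR = 0.92/0.16 = 5.7500.
Prior odds = 1.2624/5.7500 = 0.2195, so P(A) = 0.2195/(1+0.2195) ≈ 0.18.

P(A) = 0.18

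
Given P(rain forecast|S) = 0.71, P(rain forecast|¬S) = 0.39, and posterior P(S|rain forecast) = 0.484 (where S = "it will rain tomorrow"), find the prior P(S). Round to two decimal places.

P(S) = 0.34

Bayes' rule in odds form gives O(S|E) = O(S)·[P(E|S)/P(E|¬S)], hence O(S) = O(S|E)/LR.
Posterior odds = 0.484/(1−0.484) = 0.9380. LR = 0.71/0.39 = 1.8205.
Prior odds = 0.9380/1.8205 = 0.5152, so P(S) = 0.5152/(1+0.5152) ≈ 0.34.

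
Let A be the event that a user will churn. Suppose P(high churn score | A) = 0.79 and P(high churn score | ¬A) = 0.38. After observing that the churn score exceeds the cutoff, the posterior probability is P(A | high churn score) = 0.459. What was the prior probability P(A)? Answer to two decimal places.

P(A) = 0.29

Bayes' rule in odds form gives O(A|E) = O(A)·[P(E|A)/P(E|¬A)], hence O(A) = O(A|E)/LR.
Posterior odds = 0.459/(1−0.459) = 0.8484. LR = 0.79/0.38 = 2.0789.
Prior odds = 0.8484/2.0789 = 0.4081, so P(A) = 0.4081/(1+0.4081) ≈ 0.29.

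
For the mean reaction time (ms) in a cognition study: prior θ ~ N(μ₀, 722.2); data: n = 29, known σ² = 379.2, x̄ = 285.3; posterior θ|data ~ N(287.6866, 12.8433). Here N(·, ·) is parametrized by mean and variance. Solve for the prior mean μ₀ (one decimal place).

μ₀ = 419.5

The posterior mean is a precision-weighted average: μ_n = (τ₀μ₀ + τ_data·x̄)/(τ₀+τ_data), with τ₀=1/σ₀² and τ_data=n/σ².
Here τ₀ = 1/722.2 = 0.001385 and τ_data = 29/379.2 = 0.076477, so τ_n = 0.077862.
Rearranging for μ₀: μ₀ = (μ_n·τ_n − τ_data·x̄)/τ₀ = (287.6866·0.077862 − 0.076477·285.3) / 0.001385 = 0.580966/0.001385 ≈ 419.5.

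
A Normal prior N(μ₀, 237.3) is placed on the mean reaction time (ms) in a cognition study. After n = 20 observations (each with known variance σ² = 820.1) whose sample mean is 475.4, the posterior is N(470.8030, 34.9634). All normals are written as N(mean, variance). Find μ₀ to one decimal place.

μ₀ = 444.2

The posterior mean is a precision-weighted average: μ_n = (τ₀μ₀ + τ_data·x̄)/(τ₀+τ_data), with τ₀=1/σ₀² and τ_data=n/σ².
Here τ₀ = 1/237.3 = 0.004214 and τ_data = 20/820.1 = 0.024387, so τ_n = 0.028601.
Rearranging for μ₀: μ₀ = (μ_n·τ_n − τ_data·x̄)/τ₀ = (470.8030·0.028601 − 0.024387·475.4) / 0.004214 = 1.871857/0.004214 ≈ 444.2.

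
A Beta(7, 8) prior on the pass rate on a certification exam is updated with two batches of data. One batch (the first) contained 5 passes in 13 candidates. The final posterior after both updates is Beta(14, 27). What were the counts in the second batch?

Because Beta–binomial updating is additive in the counts, the combined data contributed (α_post−α_prior, β_post−β_prior) successes and failures.
Total across both batches: 14−7=7 passes, 27−8=19 failures.
Subtract the first batch: 7−5=2 passes and 19−8=11 failures.

2 passes and 11 failures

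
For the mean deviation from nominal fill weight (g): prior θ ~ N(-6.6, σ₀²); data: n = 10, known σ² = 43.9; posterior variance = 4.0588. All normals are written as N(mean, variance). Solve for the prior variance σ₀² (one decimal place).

σ₀² = 53.8

Posterior precision equals prior precision plus data precision: 1/σ_n² = 1/σ₀² + n/σ².
So 1/σ₀² = 1/4.0588 − 10/43.9 = 0.246378 − 0.227790 = 0.018588.
Hence σ₀² = 1/0.018588 ≈ 53.8.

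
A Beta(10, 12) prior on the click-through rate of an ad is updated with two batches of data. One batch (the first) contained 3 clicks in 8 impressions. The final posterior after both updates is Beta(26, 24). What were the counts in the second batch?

Because Beta–binomial updating is additive in the counts, the combined data contributed (α_post−α_prior, β_post−β_prior) successes and failures.
Total across both batches: 26−10=16 clicks, 24−12=12 non-clicks.
Subtract the first batch: 16−3=13 clicks and 12−5=7 non-clicks.

13 clicks and 7 non-clicks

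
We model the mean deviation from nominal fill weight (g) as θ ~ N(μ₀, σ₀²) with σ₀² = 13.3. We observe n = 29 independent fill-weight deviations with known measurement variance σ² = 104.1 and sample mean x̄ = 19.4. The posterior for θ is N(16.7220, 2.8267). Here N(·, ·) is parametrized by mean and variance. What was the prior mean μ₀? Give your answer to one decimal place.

μ₀ = 6.8

With known observation variance, the Normal–Normal posterior has precision τ_n = τ₀ + n/σ² and mean μ_n = (τ₀μ₀ + (n/σ²)x̄)/τ_n.
Here τ₀ = 1/13.3 = 0.075188 and τ_data = 29/104.1 = 0.278578, so τ_n = 0.353766.
Rearranging for μ₀: μ₀ = (μ_n·τ_n − τ_data·x̄)/τ₀ = (16.7220·0.353766 − 0.278578·19.4) / 0.075188 = 0.511262/0.075188 ≈ 6.8.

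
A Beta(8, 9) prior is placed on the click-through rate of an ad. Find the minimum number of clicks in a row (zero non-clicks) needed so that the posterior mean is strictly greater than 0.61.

k = 7

After k clicks and 0 non-clicks the posterior is Beta(8+k, 9), with mean (8+k)/(8+9+k).
Set (8+k)/(17+k) > 0.61 and solve: k > (0.61·17 − 8)/(1 − 0.61) = 6.077.
The smallest integer exceeding 6.077 is 7.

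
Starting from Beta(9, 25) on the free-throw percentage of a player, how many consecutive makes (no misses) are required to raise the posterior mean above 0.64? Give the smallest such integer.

k = 36

After k makes and 0 misses the posterior is Beta(9+k, 25), with mean (9+k)/(9+25+k).
Set (9+k)/(34+k) > 0.64 and solve: k > (0.64·34 − 9)/(1 − 0.64) = 35.444.
The smallest integer exceeding 35.444 is 36, and checking k=36: (45)/(70) = 0.6429 > 0.64.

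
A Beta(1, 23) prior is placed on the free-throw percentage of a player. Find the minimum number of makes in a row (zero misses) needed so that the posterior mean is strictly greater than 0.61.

k = 35

After k makes and 0 misses the posterior is Beta(1+k, 23), with mean (1+k)/(1+23+k).
Set (1+k)/(24+k) > 0.61 and solve: k > (0.61·24 − 1)/(1 − 0.61) = 34.974.
The smallest integer exceeding 34.974 is 35.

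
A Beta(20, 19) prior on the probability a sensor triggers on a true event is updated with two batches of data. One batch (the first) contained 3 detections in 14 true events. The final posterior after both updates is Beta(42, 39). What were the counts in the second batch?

Because Beta–binomial updating is additive in the counts, the combined data contributed (α_post−α_prior, β_post−β_prior) successes and failures.
Total across both batches: 42−20=22 detections, 39−19=20 misses.
Subtract the first batch: 22−3=19 detections and 20−11=9 misses.

19 detections and 9 misses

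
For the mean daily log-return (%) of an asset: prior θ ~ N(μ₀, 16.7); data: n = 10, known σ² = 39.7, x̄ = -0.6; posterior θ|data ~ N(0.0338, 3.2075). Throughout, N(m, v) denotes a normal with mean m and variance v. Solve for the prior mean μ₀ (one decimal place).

With known observation variance, the Normal–Normal posterior has precision τ_n = τ₀ + n/σ² and mean μ_n = (τ₀μ₀ + (n/σ²)x̄)/τ_n.
Here τ₀ = 1/16.7 = 0.059880 and τ_data = 10/39.7 = 0.251889, so τ_n = 0.311769.
Rearranging for μ₀: μ₀ = (μ_n·τ_n − τ_data·x̄)/τ₀ = (0.0338·0.311769 − 0.251889·-0.6) / 0.059880 = 0.161671/0.059880 ≈ 2.7.

μ₀ = 2.7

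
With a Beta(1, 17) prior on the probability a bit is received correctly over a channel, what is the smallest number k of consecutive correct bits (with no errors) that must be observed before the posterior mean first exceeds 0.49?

After k correct bits and 0 errors the posterior is Beta(1+k, 17), with mean (1+k)/(1+17+k).
Set (1+k)/(18+k) > 0.49 and solve: k > (0.49·18 − 1)/(1 − 0.49) = 15.333.
The smallest integer exceeding 15.333 is 16.

k = 16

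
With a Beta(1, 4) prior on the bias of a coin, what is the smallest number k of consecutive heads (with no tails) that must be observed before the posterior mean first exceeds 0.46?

After k heads and 0 tails the posterior is Beta(1+k, 4), with mean (1+k)/(1+4+k).
Set (1+k)/(5+k) > 0.46 and solve: k > (0.46·5 − 1)/(1 − 0.46) = 2.407.
The smallest integer exceeding 2.407 is 3.

k = 3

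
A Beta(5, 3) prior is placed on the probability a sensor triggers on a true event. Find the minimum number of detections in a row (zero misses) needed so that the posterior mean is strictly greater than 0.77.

After k detections and 0 misses the posterior is Beta(5+k, 3), with mean (5+k)/(5+3+k).
Set (5+k)/(8+k) > 0.77 and solve: k > (0.77·8 − 5)/(1 − 0.77) = 5.043.
The smallest integer exceeding 5.043 is 6, and checking k=6: (11)/(14) = 0.7857 > 0.77.

k = 6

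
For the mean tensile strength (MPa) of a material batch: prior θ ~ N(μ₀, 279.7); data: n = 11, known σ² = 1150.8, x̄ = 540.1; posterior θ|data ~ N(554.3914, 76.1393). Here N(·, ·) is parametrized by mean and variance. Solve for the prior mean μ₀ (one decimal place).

μ₀ = 592.6

With known observation variance, the Normal–Normal posterior has precision τ_n = τ₀ + n/σ² and mean μ_n = (τ₀μ₀ + (n/σ²)x̄)/τ_n.
Here τ₀ = 1/279.7 = 0.003575 and τ_data = 11/1150.8 = 0.009559, so τ_n = 0.013134.
Rearranging for μ₀: μ₀ = (μ_n·τ_n − τ_data·x̄)/τ₀ = (554.3914·0.013134 − 0.009559·540.1) / 0.003575 = 2.118561/0.003575 ≈ 592.6.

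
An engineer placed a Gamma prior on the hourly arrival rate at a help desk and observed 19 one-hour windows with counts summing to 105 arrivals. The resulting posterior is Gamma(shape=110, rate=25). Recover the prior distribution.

Gamma(shape=5, rate=6)

Gamma–Poisson conjugacy: posterior shape = α + Σxᵢ, posterior rate = β + n.
So α = 110 − 105 = 5 and β = 25 − 19 = 6.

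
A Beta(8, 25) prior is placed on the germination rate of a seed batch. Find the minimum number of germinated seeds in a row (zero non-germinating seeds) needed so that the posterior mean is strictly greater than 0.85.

After k germinated seeds and 0 non-germinating seeds the posterior is Beta(8+k, 25), with mean (8+k)/(8+25+k).
Set (8+k)/(33+k) > 0.85 and solve: k > (0.85·33 − 8)/(1 − 0.85) = 133.667.
The smallest integer exceeding 133.667 is 134, and checking k=134: (142)/(167) = 0.8503 > 0.85.

k = 134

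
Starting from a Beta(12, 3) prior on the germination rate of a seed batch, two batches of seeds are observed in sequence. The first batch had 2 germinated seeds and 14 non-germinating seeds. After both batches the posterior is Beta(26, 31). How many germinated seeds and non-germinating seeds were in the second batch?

Sequential conjugate updates are equivalent to a single update on the pooled data, so total successes = posterior α − prior α and total failures = posterior β − prior β.
Total across both batches: 26−12=14 germinated seeds, 31−3=28 non-germinating seeds.
Subtract the first batch: 14−2=12 germinated seeds and 28−14=14 non-germinating seeds.

12 germinated seeds and 14 non-germinating seeds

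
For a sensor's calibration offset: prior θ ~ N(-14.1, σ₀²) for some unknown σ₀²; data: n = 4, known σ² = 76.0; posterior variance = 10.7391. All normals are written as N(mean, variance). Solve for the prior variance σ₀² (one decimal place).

σ₀² = 24.7

Posterior precision equals prior precision plus data precision: 1/σ_n² = 1/σ₀² + n/σ².
So 1/σ₀² = 1/10.7391 − 4/76.0 = 0.093118 − 0.052632 = 0.040486.
Hence σ₀² = 1/0.040486 ≈ 24.7.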